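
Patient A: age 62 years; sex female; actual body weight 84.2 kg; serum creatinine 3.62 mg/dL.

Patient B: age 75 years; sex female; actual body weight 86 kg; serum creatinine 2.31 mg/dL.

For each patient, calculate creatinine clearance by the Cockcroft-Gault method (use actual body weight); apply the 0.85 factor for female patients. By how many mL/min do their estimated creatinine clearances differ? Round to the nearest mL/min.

7 mL/min

Patient A: CrCl = (140 − 62) × 84.2 / (72 × 3.62) × 0.85 = 6567.6 / 260.64 × 0.85 ≈ 21.4 mL/min
Patient B: CrCl = (140 − 75) × 86 / (72 × 2.31) × 0.85 = 5590.0 / 166.32 × 0.85 ≈ 28.6 mL/min
|21.4 − 28.6| = 7.2 mL/min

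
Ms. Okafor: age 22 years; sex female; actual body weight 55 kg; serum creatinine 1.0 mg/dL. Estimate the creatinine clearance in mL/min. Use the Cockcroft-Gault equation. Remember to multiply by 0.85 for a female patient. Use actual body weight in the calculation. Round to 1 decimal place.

76.6 mL/min

CrCl = (140 − 22) × 55 / (72 × 1) × 0.85 = 6490.0 / 72.00 × 0.85 ≈ 76.6 mL/min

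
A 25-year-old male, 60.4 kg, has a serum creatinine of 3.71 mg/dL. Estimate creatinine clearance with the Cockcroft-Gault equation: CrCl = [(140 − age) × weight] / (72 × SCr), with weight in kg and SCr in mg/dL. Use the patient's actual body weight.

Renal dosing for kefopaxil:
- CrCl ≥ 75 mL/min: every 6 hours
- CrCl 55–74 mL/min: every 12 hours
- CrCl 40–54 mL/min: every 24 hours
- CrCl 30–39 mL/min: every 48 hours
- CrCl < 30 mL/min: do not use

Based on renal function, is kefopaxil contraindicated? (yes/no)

yes

CrCl = (140 − 25) × 60.4 / (72 × 3.71) = 6946.0 / 267.12 ≈ 26.0 mL/min
CrCl ≈ 26 mL/min, which is < 30 mL/min.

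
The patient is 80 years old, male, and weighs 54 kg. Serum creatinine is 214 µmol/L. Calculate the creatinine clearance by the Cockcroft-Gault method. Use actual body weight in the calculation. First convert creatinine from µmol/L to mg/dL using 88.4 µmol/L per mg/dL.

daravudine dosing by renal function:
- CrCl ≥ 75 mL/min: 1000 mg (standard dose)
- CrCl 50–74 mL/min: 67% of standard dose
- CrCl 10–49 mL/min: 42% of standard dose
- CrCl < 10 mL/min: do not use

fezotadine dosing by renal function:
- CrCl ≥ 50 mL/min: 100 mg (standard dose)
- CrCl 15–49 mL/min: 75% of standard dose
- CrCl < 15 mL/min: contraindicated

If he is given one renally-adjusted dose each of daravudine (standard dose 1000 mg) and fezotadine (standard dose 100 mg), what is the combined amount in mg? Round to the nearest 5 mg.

SCr = 214 / 88.4 = 2.421 mg/dL
CrCl = (140 − 80) × 54 / (72 × 2.421) = 3240.0 / 174.31 ≈ 18.6 mL/min
CrCl ≈ 19 mL/min.
daravudine: 10–49 mL/min → 42% of 1000 mg = 420 mg.
fezotadine: 15–49 mL/min → 75% of 100 mg = 75 mg.
Total = 420 + 75 = 495 mg.

495 mg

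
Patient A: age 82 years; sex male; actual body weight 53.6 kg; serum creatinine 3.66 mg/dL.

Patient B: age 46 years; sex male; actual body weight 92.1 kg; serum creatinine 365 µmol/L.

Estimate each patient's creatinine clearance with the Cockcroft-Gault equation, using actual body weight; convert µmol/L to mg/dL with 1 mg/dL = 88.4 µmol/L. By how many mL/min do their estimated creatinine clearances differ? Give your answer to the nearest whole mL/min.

17 mL/min

Patient A: CrCl = (140 − 82) × 53.6 / (72 × 3.66) = 3108.8 / 263.52 ≈ 11.8 mL/min
Patient B: SCr = 365 / 88.4 = 4.129 mg/dL
Patient B: CrCl = (140 − 46) × 92.1 / (72 × 4.129) = 8657.4 / 297.29 ≈ 29.1 mL/min
|11.8 − 29.1| = 17.3 mL/min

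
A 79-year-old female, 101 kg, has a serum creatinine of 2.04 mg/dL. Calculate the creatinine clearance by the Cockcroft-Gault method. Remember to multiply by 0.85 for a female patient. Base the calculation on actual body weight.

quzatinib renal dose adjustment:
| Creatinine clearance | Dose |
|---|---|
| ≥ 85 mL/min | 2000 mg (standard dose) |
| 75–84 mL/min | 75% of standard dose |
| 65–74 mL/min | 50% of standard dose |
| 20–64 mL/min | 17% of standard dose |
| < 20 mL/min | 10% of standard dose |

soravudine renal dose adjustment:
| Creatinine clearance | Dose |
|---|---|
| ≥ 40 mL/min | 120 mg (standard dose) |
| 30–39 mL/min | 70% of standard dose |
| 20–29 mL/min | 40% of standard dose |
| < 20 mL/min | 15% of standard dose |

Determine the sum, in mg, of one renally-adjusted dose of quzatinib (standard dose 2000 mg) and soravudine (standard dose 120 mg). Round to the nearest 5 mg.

CrCl = (140 − 79) × 101 / (72 × 2.04) × 0.85 = 6161.0 / 146.88 × 0.85 ≈ 35.7 mL/min
CrCl ≈ 36 mL/min.
quzatinib: 20–64 mL/min → 17% of 2000 mg = 340 mg.
soravudine: 30–39 mL/min → 70% of 120 mg = 84 mg.
Total = 340 + 84 = 424 mg.

425 mg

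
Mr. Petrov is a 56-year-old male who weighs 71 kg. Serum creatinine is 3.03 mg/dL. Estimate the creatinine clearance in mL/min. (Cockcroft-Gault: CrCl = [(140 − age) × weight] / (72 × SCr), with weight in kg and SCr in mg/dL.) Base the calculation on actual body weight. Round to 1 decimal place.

CrCl = (140 − 56) × 71 / (72 × 3.03) = 5964.0 / 218.16 ≈ 27.3 mL/min

27.3 mL/min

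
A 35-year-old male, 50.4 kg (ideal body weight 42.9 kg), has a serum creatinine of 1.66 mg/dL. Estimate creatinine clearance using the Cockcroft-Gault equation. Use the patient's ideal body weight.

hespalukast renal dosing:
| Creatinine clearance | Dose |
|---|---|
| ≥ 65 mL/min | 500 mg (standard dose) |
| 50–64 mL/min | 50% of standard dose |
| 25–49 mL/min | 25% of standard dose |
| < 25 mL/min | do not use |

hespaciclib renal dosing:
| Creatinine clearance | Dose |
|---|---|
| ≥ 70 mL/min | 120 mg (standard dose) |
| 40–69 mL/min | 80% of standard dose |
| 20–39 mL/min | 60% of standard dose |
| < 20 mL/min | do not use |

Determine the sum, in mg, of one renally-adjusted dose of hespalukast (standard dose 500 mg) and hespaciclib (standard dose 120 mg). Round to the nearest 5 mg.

195 mg

CrCl = (140 − 35) × 42.9 / (72 × 1.66) = 4504.5 / 119.52 ≈ 37.7 mL/min
CrCl ≈ 38 mL/min.
hespalukast: 25–49 mL/min → 25% of 500 mg = 125 mg.
hespaciclib: 20–39 mL/min → 60% of 120 mg = 72 mg.
Total = 125 + 72 = 197 mg.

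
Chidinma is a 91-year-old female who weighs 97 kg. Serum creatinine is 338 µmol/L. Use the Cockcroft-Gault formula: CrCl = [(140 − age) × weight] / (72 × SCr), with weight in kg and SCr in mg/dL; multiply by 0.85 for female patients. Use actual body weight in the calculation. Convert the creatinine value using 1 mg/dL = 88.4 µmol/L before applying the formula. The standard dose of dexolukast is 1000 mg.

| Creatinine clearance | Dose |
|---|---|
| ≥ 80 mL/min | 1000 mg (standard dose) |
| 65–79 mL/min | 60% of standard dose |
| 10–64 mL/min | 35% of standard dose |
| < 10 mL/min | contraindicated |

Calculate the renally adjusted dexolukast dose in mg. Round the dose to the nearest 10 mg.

350 mg

SCr = 338 / 88.4 = 3.824 mg/dL
CrCl = (140 − 91) × 97 / (72 × 3.824) × 0.85 = 4753.0 / 275.33 × 0.85 ≈ 14.7 mL/min
CrCl ≈ 15 mL/min → bracket 10–64 mL/min.
35% of 1000 mg = 350 mg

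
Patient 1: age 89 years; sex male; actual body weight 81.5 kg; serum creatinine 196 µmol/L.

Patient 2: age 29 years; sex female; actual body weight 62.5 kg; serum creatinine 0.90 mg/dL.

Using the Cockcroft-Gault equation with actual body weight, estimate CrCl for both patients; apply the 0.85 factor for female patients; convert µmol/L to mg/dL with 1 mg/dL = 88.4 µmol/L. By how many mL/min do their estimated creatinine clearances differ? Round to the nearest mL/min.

65 mL/min

Patient 1: SCr = 196 / 88.4 = 2.217 mg/dL
Patient 1: CrCl = (140 − 89) × 81.5 / (72 × 2.217) = 4156.5 / 159.62 ≈ 26.0 mL/min
Patient 2: CrCl = (140 − 29) × 62.5 / (72 × 0.9) × 0.85 = 6937.5 / 64.80 × 0.85 ≈ 91.0 mL/min
|26.0 − 91.0| = 65.0 mL/min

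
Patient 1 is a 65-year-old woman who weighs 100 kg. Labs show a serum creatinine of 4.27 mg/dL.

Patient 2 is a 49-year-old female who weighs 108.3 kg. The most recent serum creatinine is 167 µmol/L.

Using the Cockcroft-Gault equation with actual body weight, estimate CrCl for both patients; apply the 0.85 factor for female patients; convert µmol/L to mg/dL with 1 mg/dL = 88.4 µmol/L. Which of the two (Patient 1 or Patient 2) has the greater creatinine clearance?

Patient 1: CrCl = (140 − 65) × 100 / (72 × 4.27) × 0.85 = 7500.0 / 307.44 × 0.85 ≈ 20.7 mL/min
Patient 2: SCr = 167 / 88.4 = 1.889 mg/dL
Patient 2: CrCl = (140 − 49) × 108.3 / (72 × 1.889) × 0.85 = 9855.3 / 136.01 × 0.85 ≈ 61.6 mL/min
20.7 vs 61.6 mL/min → Patient 2 is higher.

Patient 2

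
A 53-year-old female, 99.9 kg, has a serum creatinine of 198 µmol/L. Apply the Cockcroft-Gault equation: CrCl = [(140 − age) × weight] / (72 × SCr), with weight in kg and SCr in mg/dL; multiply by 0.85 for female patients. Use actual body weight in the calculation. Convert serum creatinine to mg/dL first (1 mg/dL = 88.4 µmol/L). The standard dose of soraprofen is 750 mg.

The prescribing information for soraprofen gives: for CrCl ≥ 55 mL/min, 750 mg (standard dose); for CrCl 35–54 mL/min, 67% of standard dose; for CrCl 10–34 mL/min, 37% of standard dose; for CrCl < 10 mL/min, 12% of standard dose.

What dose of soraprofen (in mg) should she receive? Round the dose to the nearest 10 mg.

SCr = 198 / 88.4 = 2.24 mg/dL
CrCl = (140 − 53) × 99.9 / (72 × 2.24) × 0.85 = 8691.3 / 161.28 × 0.85 ≈ 45.8 mL/min
CrCl ≈ 46 mL/min → bracket 35–54 mL/min.
67% of 750 mg = 502.5 mg → 500 mg

500 mg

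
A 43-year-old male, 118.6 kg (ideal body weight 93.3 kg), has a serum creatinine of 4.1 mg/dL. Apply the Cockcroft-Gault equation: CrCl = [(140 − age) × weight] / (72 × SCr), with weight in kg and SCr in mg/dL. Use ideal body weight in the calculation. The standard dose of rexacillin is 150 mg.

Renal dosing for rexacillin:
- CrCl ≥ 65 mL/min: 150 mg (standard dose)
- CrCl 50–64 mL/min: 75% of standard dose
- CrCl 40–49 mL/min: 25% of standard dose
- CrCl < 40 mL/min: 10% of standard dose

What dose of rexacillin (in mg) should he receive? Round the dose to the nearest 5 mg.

CrCl = (140 − 43) × 93.3 / (72 × 4.1) = 9050.1 / 295.20 ≈ 30.7 mL/min
CrCl ≈ 31 mL/min → bracket < 40 mL/min.
10% of 150 mg = 15 mg

15 mg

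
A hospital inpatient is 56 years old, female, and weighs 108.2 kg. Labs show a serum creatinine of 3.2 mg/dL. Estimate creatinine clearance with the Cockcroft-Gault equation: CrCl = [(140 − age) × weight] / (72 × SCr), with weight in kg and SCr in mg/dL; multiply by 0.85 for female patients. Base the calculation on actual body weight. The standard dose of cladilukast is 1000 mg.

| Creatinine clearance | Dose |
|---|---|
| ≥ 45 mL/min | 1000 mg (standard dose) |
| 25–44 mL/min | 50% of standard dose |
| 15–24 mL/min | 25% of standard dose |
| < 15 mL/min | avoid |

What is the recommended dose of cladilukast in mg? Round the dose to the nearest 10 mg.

500 mg

CrCl = (140 − 56) × 108.2 / (72 × 3.2) × 0.85 = 9088.8 / 230.40 × 0.85 ≈ 33.5 mL/min
CrCl ≈ 34 mL/min → bracket 25–44 mL/min.
50% of 1000 mg = 500 mg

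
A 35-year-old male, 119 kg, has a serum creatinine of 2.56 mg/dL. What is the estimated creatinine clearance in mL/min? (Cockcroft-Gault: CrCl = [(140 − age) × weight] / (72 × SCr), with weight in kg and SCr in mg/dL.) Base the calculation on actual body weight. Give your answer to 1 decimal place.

67.8 mL/min

CrCl = (140 − 35) × 119 / (72 × 2.56) = 12495.0 / 184.32 ≈ 67.8 mL/min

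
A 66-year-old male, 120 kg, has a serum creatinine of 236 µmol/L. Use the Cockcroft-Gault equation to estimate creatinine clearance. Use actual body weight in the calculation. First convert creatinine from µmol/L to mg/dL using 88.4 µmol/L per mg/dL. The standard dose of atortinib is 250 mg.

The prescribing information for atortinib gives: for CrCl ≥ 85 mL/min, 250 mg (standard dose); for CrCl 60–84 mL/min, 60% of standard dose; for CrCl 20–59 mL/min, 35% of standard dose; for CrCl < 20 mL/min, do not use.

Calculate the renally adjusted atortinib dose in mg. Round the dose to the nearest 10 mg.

SCr = 236 / 88.4 = 2.67 mg/dL
CrCl = (140 − 66) × 120 / (72 × 2.67) = 8880.0 / 192.24 ≈ 46.2 mL/min
CrCl ≈ 46 mL/min → bracket 20–59 mL/min.
35% of 250 mg = 87.5 mg → 90 mg

90 mg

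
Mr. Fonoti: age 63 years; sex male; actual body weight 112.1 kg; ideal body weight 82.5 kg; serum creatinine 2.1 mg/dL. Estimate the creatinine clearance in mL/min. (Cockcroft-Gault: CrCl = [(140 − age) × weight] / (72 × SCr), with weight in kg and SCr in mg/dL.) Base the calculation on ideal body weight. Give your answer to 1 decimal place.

CrCl = (140 − 63) × 82.5 / (72 × 2.1) = 6352.5 / 151.20 ≈ 42.0 mL/min

42.0 mL/min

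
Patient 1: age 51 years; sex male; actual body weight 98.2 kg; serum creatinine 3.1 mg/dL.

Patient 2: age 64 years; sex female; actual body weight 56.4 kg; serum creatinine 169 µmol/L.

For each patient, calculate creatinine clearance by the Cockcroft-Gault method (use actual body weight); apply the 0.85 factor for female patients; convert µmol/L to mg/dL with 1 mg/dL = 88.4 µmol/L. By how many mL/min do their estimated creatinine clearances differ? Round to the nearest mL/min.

Patient 1: CrCl = (140 − 51) × 98.2 / (72 × 3.1) = 8739.8 / 223.20 ≈ 39.2 mL/min
Patient 2: SCr = 169 / 88.4 = 1.912 mg/dL
Patient 2: CrCl = (140 − 64) × 56.4 / (72 × 1.912) × 0.85 = 4286.4 / 137.66 × 0.85 ≈ 26.5 mL/min
|39.2 − 26.5| = 12.7 mL/min

13 mL/min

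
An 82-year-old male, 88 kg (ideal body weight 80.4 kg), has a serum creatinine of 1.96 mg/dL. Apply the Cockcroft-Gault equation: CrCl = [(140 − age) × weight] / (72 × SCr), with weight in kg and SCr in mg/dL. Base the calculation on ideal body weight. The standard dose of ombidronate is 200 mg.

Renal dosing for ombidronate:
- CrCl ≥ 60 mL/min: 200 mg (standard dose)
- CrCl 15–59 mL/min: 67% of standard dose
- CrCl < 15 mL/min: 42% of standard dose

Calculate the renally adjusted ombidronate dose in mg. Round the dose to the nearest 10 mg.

CrCl = (140 − 82) × 80.4 / (72 × 1.96) = 4663.2 / 141.12 ≈ 33.0 mL/min
CrCl ≈ 33 mL/min → bracket 15–59 mL/min.
67% of 200 mg = 134 mg → 130 mg

130 mg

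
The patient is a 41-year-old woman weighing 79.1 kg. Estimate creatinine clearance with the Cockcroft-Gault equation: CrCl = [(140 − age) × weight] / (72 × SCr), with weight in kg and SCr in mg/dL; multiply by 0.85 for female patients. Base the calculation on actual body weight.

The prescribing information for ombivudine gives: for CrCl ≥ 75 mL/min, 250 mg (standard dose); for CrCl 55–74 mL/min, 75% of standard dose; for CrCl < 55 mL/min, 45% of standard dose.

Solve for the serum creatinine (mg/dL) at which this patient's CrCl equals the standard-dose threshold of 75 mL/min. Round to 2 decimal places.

1.23 mg/dL

Standard dose requires CrCl ≥ 75 mL/min.
Set (140 − 41) × 79.1 × 0.85 / (72 × SCr) = 75
SCr = (140 − 41) × 79.1 × 0.85 / (72 × 75) = 1.233 mg/dL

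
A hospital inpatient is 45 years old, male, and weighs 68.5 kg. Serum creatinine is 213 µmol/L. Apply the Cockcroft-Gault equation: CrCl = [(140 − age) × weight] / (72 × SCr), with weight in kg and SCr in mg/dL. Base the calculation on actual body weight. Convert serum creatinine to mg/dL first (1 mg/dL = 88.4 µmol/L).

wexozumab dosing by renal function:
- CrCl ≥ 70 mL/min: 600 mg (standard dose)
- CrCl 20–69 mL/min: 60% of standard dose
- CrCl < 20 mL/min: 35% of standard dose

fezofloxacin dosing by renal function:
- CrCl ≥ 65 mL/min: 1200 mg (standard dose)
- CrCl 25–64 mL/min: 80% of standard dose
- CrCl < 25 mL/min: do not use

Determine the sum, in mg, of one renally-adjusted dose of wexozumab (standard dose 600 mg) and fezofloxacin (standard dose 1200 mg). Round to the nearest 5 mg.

SCr = 213 / 88.4 = 2.41 mg/dL
CrCl = (140 − 45) × 68.5 / (72 × 2.41) = 6507.5 / 173.52 ≈ 37.5 mL/min
CrCl ≈ 38 mL/min.
wexozumab: 20–69 mL/min → 60% of 600 mg = 360 mg.
fezofloxacin: 25–64 mL/min → 80% of 1200 mg = 960 mg.
Total = 360 + 960 = 1320 mg.

1320 mg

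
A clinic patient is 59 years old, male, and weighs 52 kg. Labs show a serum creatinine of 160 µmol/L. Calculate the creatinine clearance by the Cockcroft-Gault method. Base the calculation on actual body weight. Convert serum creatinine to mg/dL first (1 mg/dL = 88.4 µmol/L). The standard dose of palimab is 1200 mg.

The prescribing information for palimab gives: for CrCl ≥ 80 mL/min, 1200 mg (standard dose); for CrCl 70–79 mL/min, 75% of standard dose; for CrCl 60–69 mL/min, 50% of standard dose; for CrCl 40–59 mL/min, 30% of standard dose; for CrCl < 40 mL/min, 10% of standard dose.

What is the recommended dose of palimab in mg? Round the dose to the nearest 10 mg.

SCr = 160 / 88.4 = 1.81 mg/dL
CrCl = (140 − 59) × 52 / (72 × 1.81) = 4212.0 / 130.32 ≈ 32.3 mL/min
CrCl ≈ 32 mL/min → bracket < 40 mL/min.
10% of 1200 mg = 120 mg

120 mg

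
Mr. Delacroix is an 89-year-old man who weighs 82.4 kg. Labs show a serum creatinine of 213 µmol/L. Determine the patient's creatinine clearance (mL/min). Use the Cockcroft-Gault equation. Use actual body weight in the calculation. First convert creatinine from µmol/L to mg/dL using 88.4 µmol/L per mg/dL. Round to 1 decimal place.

SCr = 213 / 88.4 = 2.41 mg/dL
CrCl = (140 − 89) × 82.4 / (72 × 2.41) = 4202.4 / 173.52 ≈ 24.2 mL/min

24.2 mL/min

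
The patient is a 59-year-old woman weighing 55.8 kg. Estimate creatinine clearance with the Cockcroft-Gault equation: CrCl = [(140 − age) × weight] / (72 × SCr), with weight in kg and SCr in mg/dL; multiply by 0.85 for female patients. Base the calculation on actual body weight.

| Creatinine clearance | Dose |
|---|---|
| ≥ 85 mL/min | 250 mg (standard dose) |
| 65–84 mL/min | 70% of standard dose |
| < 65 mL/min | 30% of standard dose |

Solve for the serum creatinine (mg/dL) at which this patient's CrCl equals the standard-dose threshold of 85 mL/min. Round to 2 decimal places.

Standard dose requires CrCl ≥ 85 mL/min.
Set (140 − 59) × 55.8 × 0.85 / (72 × SCr) = 85
SCr = (140 − 59) × 55.8 × 0.85 / (72 × 85) = 0.628 mg/dL

0.63 mg/dL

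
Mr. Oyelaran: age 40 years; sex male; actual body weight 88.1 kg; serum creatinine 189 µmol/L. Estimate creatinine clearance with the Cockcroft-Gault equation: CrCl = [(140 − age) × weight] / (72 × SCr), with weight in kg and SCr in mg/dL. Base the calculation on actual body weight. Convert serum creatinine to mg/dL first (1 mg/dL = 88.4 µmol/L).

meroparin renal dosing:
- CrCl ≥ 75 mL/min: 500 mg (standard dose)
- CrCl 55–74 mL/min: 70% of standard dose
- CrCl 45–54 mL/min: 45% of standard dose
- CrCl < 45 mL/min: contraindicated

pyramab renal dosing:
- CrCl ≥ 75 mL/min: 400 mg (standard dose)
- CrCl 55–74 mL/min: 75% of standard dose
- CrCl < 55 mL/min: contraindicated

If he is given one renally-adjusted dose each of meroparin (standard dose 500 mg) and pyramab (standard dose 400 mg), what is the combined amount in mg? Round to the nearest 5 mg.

650 mg

SCr = 189 / 88.4 = 2.138 mg/dL
CrCl = (140 − 40) × 88.1 / (72 × 2.138) = 8810.0 / 153.94 ≈ 57.2 mL/min
CrCl ≈ 57 mL/min.
meroparin: 55–74 mL/min → 70% of 500 mg = 350 mg.
pyramab: 55–74 mL/min → 75% of 400 mg = 300 mg.
Total = 350 + 300 = 650 mg.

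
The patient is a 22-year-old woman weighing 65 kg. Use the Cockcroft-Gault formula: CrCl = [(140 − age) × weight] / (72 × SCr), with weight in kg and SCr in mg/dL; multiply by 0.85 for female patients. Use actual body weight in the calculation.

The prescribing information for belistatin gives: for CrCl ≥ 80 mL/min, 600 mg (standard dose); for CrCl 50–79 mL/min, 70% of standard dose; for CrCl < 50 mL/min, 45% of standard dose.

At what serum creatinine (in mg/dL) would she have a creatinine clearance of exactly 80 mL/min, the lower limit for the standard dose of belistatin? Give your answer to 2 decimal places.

1.13 mg/dL

Standard dose requires CrCl ≥ 80 mL/min.
Set (140 − 22) × 65 × 0.85 / (72 × SCr) = 80
SCr = (140 − 22) × 65 × 0.85 / (72 × 80) = 1.132 mg/dL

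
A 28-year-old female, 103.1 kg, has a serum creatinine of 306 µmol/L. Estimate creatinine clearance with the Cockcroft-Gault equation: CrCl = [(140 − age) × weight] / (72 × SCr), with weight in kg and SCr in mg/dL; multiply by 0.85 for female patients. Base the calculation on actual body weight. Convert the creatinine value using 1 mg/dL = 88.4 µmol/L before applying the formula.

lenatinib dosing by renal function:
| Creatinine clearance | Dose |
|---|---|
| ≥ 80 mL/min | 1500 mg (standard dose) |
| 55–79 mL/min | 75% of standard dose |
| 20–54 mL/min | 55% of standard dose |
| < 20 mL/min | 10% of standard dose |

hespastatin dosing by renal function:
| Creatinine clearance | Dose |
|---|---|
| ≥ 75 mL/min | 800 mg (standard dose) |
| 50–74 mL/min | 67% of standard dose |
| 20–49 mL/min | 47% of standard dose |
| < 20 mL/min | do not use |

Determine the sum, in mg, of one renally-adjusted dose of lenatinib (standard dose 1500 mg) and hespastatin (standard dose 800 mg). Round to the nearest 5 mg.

1200 mg

SCr = 306 / 88.4 = 3.462 mg/dL
CrCl = (140 − 28) × 103.1 / (72 × 3.462) × 0.85 = 11547.2 / 249.26 × 0.85 ≈ 39.4 mL/min
CrCl ≈ 39 mL/min.
lenatinib: 20–54 mL/min → 55% of 1500 mg = 825 mg.
hespastatin: 20–49 mL/min → 47% of 800 mg = 376 mg.
Total = 825 + 376 = 1201 mg.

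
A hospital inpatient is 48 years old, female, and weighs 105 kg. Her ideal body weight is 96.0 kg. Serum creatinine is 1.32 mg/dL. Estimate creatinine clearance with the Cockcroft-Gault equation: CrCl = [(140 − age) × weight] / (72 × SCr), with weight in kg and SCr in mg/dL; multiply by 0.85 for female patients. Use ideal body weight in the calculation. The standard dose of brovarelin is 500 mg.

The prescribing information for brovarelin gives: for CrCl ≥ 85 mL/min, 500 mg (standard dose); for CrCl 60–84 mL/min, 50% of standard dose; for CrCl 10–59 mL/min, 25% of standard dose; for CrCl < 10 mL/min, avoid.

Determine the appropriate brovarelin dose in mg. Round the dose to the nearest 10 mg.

CrCl = (140 − 48) × 96 / (72 × 1.32) × 0.85 = 8832.0 / 95.04 × 0.85 ≈ 79.0 mL/min
CrCl ≈ 79 mL/min → bracket 60–84 mL/min.
50% of 500 mg = 250 mg

250 mg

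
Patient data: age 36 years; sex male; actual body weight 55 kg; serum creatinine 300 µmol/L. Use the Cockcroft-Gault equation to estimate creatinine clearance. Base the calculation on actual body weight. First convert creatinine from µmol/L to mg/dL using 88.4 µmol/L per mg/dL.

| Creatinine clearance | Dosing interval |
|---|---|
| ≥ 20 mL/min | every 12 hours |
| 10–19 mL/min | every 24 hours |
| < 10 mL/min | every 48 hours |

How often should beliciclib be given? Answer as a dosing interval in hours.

every 12 hours

SCr = 300 / 88.4 = 3.394 mg/dL
CrCl = (140 − 36) × 55 / (72 × 3.394) = 5720.0 / 244.37 ≈ 23.4 mL/min
CrCl ≈ 23 mL/min → bracket ≥ 20 mL/min → every 12 hours.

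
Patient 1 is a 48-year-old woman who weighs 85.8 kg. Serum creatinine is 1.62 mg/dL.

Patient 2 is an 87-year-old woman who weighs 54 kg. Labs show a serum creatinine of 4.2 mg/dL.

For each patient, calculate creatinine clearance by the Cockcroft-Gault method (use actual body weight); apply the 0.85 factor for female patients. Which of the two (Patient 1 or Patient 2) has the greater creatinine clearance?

Patient 1: CrCl = (140 − 48) × 85.8 / (72 × 1.62) × 0.85 = 7893.6 / 116.64 × 0.85 ≈ 57.5 mL/min
Patient 2: CrCl = (140 − 87) × 54 / (72 × 4.2) × 0.85 = 2862.0 / 302.40 × 0.85 ≈ 8.0 mL/min
57.5 vs 8.0 mL/min → Patient 1 is higher.

Patient 1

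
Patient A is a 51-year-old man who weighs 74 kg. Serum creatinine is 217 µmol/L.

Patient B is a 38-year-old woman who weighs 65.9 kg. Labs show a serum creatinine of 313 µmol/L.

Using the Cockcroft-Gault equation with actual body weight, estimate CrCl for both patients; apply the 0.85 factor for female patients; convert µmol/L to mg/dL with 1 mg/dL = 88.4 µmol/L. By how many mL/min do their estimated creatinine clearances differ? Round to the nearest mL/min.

15 mL/min

Patient A: SCr = 217 / 88.4 = 2.455 mg/dL
Patient A: CrCl = (140 − 51) × 74 / (72 × 2.455) = 6586.0 / 176.76 ≈ 37.3 mL/min
Patient B: SCr = 313 / 88.4 = 3.541 mg/dL
Patient B: CrCl = (140 − 38) × 65.9 / (72 × 3.541) × 0.85 = 6721.8 / 254.95 × 0.85 ≈ 22.4 mL/min
|37.3 − 22.4| = 14.9 mL/min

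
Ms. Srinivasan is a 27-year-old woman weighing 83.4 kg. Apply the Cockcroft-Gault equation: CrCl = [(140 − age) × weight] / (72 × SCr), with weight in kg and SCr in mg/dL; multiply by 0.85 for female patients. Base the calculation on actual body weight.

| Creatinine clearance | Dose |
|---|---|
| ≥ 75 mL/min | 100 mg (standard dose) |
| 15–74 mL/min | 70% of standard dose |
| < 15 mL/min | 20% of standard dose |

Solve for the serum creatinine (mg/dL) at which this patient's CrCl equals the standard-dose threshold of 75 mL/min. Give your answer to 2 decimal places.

1.48 mg/dL

Standard dose requires CrCl ≥ 75 mL/min.
Set (140 − 27) × 83.4 × 0.85 / (72 × SCr) = 75
SCr = (140 − 27) × 83.4 × 0.85 / (72 × 75) = 1.483 mg/dL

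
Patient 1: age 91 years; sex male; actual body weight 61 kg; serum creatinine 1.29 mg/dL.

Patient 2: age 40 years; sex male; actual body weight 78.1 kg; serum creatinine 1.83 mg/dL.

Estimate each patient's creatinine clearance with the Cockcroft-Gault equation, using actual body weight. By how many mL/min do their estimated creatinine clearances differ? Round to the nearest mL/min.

27 mL/min

Patient 1: CrCl = (140 − 91) × 61 / (72 × 1.29) = 2989.0 / 92.88 ≈ 32.2 mL/min
Patient 2: CrCl = (140 − 40) × 78.1 / (72 × 1.83) = 7810.0 / 131.76 ≈ 59.3 mL/min
|32.2 − 59.3| = 27.1 mL/min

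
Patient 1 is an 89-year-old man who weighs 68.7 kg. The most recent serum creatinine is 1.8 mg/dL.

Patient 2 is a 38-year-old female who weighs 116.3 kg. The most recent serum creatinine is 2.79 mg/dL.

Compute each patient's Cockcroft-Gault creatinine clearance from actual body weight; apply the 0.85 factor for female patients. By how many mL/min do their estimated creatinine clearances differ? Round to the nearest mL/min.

Patient 1: CrCl = (140 − 89) × 68.7 / (72 × 1.8) = 3503.7 / 129.60 ≈ 27.0 mL/min
Patient 2: CrCl = (140 − 38) × 116.3 / (72 × 2.79) × 0.85 = 11862.6 / 200.88 × 0.85 ≈ 50.2 mL/min
|27.0 − 50.2| = 23.2 mL/min

23 mL/min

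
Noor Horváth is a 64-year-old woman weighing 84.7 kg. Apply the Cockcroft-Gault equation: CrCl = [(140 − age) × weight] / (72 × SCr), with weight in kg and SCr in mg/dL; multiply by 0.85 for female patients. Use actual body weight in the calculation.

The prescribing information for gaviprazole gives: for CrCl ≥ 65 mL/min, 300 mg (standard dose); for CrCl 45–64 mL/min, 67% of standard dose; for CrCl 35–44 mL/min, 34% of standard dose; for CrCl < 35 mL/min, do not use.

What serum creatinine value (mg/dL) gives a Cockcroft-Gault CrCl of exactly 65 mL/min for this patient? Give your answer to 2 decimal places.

1.17 mg/dL

Standard dose requires CrCl ≥ 65 mL/min.
Set (140 − 64) × 84.7 × 0.85 / (72 × SCr) = 65
SCr = (140 − 64) × 84.7 × 0.85 / (72 × 65) = 1.169 mg/dL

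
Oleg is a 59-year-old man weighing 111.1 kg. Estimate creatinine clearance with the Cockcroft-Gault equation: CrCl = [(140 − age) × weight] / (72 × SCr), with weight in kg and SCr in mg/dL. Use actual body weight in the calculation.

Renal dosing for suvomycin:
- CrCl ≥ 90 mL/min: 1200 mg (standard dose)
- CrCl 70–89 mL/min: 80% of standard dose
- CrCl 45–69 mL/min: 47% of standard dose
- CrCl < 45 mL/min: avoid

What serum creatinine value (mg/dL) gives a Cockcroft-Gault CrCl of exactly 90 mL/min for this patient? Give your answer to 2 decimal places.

1.39 mg/dL

Standard dose requires CrCl ≥ 90 mL/min.
Set (140 − 59) × 111.1 / (72 × SCr) = 90
SCr = (140 − 59) × 111.1 / (72 × 90) = 1.389 mg/dL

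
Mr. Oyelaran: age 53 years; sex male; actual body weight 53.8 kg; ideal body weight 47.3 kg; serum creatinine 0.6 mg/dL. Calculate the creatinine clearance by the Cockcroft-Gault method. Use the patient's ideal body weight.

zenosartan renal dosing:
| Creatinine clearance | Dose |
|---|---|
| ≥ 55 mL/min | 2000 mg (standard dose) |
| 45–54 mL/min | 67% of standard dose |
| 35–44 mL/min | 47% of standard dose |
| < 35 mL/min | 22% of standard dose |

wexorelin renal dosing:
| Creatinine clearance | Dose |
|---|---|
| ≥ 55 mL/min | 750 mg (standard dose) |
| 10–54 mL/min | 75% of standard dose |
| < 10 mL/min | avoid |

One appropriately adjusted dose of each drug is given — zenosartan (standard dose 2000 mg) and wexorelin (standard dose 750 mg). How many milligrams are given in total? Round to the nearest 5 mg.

CrCl = (140 − 53) × 47.3 / (72 × 0.6) = 4115.1 / 43.20 ≈ 95.3 mL/min
CrCl ≈ 95 mL/min.
zenosartan: ≥ 55 mL/min → 100% of 2000 mg = 2000 mg.
wexorelin: ≥ 55 mL/min → 100% of 750 mg = 750 mg.
Total = 2000 + 750 = 2750 mg.

2750 mg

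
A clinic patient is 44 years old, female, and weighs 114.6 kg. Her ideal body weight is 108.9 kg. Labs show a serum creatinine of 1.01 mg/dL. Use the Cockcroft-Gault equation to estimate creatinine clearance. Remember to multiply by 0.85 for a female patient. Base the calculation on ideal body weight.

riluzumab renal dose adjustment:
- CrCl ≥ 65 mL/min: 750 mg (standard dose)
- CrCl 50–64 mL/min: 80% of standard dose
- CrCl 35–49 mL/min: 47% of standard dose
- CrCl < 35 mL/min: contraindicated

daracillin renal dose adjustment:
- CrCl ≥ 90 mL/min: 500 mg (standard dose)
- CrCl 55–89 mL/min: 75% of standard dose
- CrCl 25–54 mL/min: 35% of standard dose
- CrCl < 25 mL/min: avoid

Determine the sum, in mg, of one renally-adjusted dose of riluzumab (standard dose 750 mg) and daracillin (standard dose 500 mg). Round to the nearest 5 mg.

CrCl = (140 − 44) × 108.9 / (72 × 1.01) × 0.85 = 10454.4 / 72.72 × 0.85 ≈ 122.2 mL/min
CrCl ≈ 122 mL/min.
riluzumab: ≥ 65 mL/min → 100% of 750 mg = 750 mg.
daracillin: ≥ 90 mL/min → 100% of 500 mg = 500 mg.
Total = 750 + 500 = 1250 mg.

1250 mg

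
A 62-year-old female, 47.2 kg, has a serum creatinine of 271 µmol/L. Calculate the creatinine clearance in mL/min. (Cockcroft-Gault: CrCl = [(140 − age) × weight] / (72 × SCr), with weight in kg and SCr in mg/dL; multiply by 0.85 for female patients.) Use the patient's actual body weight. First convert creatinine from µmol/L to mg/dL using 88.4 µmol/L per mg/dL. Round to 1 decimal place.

SCr = 271 / 88.4 = 3.066 mg/dL
CrCl = (140 − 62) × 47.2 / (72 × 3.066) × 0.85 = 3681.6 / 220.75 × 0.85 ≈ 14.2 mL/min

14.2 mL/min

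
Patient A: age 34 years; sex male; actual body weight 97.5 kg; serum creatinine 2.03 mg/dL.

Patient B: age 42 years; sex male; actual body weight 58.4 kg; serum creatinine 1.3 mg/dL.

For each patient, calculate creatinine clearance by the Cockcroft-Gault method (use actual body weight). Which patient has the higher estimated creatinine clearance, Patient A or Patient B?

Patient A

Patient A: CrCl = (140 − 34) × 97.5 / (72 × 2.03) = 10335.0 / 146.16 ≈ 70.7 mL/min
Patient B: CrCl = (140 − 42) × 58.4 / (72 × 1.3) = 5723.2 / 93.60 ≈ 61.1 mL/min
70.7 vs 61.1 mL/min → Patient A is higher.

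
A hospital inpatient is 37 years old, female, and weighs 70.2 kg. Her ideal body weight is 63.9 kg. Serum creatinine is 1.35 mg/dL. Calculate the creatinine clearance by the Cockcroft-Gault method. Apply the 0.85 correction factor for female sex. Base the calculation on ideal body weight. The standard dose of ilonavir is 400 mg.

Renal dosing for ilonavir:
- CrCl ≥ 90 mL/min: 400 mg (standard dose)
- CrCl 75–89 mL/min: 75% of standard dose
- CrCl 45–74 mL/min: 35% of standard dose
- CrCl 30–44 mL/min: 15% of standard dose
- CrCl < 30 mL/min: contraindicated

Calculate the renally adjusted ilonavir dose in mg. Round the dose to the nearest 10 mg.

140 mg

CrCl = (140 − 37) × 63.9 / (72 × 1.35) × 0.85 = 6581.7 / 97.20 × 0.85 ≈ 57.6 mL/min
CrCl ≈ 58 mL/min → bracket 45–74 mL/min.
35% of 400 mg = 140 mg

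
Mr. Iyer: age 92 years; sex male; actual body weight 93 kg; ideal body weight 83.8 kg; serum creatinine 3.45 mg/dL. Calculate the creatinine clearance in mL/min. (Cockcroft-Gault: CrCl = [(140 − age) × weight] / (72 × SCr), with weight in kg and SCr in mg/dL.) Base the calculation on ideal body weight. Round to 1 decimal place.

16.2 mL/min

CrCl = (140 − 92) × 83.8 / (72 × 3.45) = 4022.4 / 248.40 ≈ 16.2 mL/min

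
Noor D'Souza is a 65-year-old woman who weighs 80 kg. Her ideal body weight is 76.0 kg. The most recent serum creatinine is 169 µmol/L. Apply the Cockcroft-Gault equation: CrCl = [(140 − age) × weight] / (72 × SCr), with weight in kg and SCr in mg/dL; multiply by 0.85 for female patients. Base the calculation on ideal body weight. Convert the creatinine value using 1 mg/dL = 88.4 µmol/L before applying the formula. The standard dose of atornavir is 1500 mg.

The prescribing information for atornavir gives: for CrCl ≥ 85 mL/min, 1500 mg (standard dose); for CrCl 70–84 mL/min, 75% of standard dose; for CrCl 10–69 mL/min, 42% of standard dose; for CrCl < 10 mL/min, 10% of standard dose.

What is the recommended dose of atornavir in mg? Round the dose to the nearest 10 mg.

SCr = 169 / 88.4 = 1.912 mg/dL
CrCl = (140 − 65) × 76 / (72 × 1.912) × 0.85 = 5700.0 / 137.66 × 0.85 ≈ 35.2 mL/min
CrCl ≈ 35 mL/min → bracket 10–69 mL/min.
42% of 1500 mg = 630 mg

630 mg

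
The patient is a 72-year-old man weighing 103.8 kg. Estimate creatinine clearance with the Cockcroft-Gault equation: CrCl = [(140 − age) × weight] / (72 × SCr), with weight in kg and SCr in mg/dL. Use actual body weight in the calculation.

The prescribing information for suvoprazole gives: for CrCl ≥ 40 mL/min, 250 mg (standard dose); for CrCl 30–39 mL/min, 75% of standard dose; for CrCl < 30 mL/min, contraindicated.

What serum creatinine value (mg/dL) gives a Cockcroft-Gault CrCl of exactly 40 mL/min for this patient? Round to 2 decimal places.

Standard dose requires CrCl ≥ 40 mL/min.
Set (140 − 72) × 103.8 / (72 × SCr) = 40
SCr = (140 − 72) × 103.8 / (72 × 40) = 2.451 mg/dL

2.45 mg/dL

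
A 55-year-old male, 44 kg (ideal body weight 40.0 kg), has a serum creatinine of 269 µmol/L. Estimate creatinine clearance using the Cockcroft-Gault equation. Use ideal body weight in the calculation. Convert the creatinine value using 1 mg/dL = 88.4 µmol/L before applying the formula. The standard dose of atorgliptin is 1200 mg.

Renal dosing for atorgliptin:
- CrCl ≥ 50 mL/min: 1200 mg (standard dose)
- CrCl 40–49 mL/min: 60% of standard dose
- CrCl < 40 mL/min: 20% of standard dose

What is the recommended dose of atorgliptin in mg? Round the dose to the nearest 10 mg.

240 mg

SCr = 269 / 88.4 = 3.043 mg/dL
CrCl = (140 − 55) × 40 / (72 × 3.043) = 3400.0 / 219.10 ≈ 15.5 mL/min
CrCl ≈ 16 mL/min → bracket < 40 mL/min.
20% of 1200 mg = 240 mg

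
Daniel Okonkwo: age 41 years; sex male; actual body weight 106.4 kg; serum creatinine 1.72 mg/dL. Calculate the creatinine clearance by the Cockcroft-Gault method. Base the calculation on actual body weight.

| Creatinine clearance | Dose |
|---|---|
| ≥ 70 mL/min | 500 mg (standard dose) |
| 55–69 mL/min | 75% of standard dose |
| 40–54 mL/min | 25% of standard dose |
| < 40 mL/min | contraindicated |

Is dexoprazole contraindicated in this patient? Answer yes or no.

no

CrCl = (140 − 41) × 106.4 / (72 × 1.72) = 10533.6 / 123.84 ≈ 85.1 mL/min
CrCl ≈ 85 mL/min, which is ≥ 40 mL/min.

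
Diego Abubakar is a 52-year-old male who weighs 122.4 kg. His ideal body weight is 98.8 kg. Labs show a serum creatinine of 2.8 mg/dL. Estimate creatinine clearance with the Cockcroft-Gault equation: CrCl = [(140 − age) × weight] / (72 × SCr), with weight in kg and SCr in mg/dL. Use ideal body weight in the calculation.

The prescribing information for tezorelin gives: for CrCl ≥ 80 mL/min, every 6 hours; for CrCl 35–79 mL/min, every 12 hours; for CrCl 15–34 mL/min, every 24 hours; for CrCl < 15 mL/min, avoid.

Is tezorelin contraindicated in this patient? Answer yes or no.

no

CrCl = (140 − 52) × 98.8 / (72 × 2.8) = 8694.4 / 201.60 ≈ 43.1 mL/min
CrCl ≈ 43 mL/min, which is ≥ 15 mL/min.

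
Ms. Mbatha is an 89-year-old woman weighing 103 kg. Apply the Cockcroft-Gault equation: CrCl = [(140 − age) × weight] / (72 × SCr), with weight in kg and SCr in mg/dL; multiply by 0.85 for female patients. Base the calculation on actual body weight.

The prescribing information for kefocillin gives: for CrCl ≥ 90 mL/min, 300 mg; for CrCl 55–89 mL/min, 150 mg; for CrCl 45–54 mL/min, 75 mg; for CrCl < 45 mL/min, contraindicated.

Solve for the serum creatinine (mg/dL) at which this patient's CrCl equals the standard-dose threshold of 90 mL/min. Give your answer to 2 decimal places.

0.69 mg/dL

Standard dose requires CrCl ≥ 90 mL/min.
Set (140 − 89) × 103 × 0.85 / (72 × SCr) = 90
SCr = (140 − 89) × 103 × 0.85 / (72 × 90) = 0.689 mg/dL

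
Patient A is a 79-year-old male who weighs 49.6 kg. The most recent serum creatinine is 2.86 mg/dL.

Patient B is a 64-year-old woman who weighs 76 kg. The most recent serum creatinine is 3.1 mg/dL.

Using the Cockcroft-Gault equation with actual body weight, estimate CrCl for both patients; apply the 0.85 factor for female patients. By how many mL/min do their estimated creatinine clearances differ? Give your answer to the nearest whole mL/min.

Patient A: CrCl = (140 − 79) × 49.6 / (72 × 2.86) = 3025.6 / 205.92 ≈ 14.7 mL/min
Patient B: CrCl = (140 − 64) × 76 / (72 × 3.1) × 0.85 = 5776.0 / 223.20 × 0.85 ≈ 22.0 mL/min
|14.7 − 22.0| = 7.3 mL/min

7 mL/min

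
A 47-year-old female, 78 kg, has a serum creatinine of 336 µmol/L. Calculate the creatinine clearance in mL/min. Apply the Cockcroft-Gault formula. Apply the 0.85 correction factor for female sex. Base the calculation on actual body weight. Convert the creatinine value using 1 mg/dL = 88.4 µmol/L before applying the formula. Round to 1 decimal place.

SCr = 336 / 88.4 = 3.801 mg/dL
CrCl = (140 − 47) × 78 / (72 × 3.801) × 0.85 = 7254.0 / 273.67 × 0.85 ≈ 22.5 mL/min

22.5 mL/min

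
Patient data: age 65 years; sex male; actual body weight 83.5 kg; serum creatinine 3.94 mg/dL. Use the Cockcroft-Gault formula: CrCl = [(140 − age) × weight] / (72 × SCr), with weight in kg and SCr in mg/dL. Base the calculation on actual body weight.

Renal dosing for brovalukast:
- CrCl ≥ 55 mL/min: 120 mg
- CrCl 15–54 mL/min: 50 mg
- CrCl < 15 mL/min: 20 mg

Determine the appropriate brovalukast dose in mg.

CrCl = (140 − 65) × 83.5 / (72 × 3.94) = 6262.5 / 283.68 ≈ 22.1 mL/min
CrCl ≈ 22 mL/min → bracket 15–54 mL/min.
Dose for this bracket: 50 mg.

50 mg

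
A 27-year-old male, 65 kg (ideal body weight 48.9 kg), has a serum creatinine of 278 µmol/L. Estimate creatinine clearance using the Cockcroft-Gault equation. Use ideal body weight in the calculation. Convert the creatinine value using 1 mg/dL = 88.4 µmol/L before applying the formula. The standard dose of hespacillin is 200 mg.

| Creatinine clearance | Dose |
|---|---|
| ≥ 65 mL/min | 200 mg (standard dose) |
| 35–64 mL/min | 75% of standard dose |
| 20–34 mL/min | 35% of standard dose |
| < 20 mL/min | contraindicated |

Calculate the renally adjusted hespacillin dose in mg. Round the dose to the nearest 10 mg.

SCr = 278 / 88.4 = 3.145 mg/dL
CrCl = (140 − 27) × 48.9 / (72 × 3.145) = 5525.7 / 226.44 ≈ 24.4 mL/min
CrCl ≈ 24 mL/min → bracket 20–34 mL/min.
35% of 200 mg = 70 mg

70 mg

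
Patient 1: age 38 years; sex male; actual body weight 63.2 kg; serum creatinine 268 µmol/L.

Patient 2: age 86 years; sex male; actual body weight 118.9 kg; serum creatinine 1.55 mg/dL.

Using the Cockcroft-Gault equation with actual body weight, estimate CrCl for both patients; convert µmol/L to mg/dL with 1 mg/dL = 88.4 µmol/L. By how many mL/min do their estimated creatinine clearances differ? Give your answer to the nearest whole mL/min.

28 mL/min

Patient 1: SCr = 268 / 88.4 = 3.032 mg/dL
Patient 1: CrCl = (140 − 38) × 63.2 / (72 × 3.032) = 6446.4 / 218.30 ≈ 29.5 mL/min
Patient 2: CrCl = (140 − 86) × 118.9 / (72 × 1.55) = 6420.6 / 111.60 ≈ 57.5 mL/min
|29.5 − 57.5| = 28.0 mL/min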